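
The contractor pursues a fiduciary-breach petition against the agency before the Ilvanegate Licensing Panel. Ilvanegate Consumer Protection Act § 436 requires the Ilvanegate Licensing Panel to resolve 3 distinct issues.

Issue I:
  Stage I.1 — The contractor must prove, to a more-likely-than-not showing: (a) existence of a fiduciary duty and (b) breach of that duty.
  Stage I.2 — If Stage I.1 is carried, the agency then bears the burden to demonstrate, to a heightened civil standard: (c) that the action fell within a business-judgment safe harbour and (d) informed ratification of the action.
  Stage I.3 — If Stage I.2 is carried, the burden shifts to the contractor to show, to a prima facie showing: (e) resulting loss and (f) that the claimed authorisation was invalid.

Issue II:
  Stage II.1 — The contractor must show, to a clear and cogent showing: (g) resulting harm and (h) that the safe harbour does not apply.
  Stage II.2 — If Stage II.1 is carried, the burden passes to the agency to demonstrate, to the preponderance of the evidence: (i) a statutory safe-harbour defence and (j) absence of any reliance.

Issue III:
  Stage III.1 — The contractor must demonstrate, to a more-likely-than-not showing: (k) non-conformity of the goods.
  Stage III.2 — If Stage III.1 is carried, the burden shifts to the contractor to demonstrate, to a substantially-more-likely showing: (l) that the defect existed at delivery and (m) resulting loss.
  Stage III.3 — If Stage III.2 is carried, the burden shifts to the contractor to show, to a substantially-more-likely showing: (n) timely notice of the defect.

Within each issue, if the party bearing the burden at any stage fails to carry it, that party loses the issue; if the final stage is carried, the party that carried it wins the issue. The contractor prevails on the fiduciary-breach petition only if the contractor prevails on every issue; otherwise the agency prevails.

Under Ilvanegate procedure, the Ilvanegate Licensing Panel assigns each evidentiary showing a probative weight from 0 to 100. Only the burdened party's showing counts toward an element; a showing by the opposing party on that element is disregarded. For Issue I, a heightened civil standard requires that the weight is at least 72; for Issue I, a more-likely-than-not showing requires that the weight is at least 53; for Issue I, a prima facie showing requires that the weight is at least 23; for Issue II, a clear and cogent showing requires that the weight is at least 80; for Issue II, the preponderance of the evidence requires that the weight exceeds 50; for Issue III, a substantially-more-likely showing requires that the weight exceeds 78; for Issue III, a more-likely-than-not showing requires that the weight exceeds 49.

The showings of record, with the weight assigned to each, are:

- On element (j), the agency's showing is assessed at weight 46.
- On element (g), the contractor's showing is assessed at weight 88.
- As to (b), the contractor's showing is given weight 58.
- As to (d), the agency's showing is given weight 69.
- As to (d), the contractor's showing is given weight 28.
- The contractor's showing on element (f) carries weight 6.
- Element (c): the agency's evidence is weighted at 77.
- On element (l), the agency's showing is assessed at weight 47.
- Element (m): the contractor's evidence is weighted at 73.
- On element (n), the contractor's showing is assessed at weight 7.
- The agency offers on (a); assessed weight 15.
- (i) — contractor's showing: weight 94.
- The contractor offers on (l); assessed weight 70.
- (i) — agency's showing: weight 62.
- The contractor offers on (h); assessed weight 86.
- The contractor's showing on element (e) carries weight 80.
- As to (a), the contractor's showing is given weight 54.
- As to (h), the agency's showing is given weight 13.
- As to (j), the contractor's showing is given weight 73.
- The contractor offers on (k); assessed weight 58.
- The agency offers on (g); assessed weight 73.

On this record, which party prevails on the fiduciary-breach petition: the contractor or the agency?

— Issue I —
Stage I.1 (contractor, a more-likely-than-not showing, weight is at least 53): (a) 54 (agency's 15 disregarded) ≥ 53 — meets; (b) 58 ≥ 53 — meets.
  The contractor carries Stage I.1; the agency now bears the burden.
Stage I.2 (agency, a heightened civil standard, weight is at least 72): (c) 77 ≥ 72 — meets; (d) 69 (contractor's 28 disregarded) < 72 — fails.
  Stage I.2 not carried; the agency fails its burden.
The analysis ends at Stage I.2; the contractor prevails on this issue.
— Issue II —
Stage II.1 (contractor, a clear and cogent showing, weight is at least 80): (g) 88 (agency's 73 disregarded) ≥ 80 — meets; (h) 86 (agency's 13 disregarded) ≥ 80 — meets.
  Stage II.1 carried; the burden shifts to the agency.
Stage II.2 (agency, the preponderance of the evidence, weight exceeds 50): (i) 62 (contractor's 94 disregarded) > 50 — meets; (j) 46 (contractor's 73 disregarded) ≤ 50 — fails.
  The agency does not carry Stage II.2.
The contractor prevails on this issue.
— Issue III —
Stage III.1 — burden on contractor; standard: a more-likely-than-not showing (weight exceeds 49).
    (k): 58 > 49 [met]
  All elements met. The contractor retains the burden for Stage III.2.
Stage III.2 — burden on contractor; standard: a substantially-more-likely showing (weight exceeds 78).
    (l): 70 (agency's 47 disregarded) ≤ 78 [not met]
    (m): 73 ≤ 78 [not met]
  Not every element is met, so the contractor fails to carry Stage III.2.
So the agency prevails on this issue.
Per-issue: Issue I → contractor; Issue II → contractor; Issue III → agency. The contractor must prevail on every issue; overall, the agency prevails.

agency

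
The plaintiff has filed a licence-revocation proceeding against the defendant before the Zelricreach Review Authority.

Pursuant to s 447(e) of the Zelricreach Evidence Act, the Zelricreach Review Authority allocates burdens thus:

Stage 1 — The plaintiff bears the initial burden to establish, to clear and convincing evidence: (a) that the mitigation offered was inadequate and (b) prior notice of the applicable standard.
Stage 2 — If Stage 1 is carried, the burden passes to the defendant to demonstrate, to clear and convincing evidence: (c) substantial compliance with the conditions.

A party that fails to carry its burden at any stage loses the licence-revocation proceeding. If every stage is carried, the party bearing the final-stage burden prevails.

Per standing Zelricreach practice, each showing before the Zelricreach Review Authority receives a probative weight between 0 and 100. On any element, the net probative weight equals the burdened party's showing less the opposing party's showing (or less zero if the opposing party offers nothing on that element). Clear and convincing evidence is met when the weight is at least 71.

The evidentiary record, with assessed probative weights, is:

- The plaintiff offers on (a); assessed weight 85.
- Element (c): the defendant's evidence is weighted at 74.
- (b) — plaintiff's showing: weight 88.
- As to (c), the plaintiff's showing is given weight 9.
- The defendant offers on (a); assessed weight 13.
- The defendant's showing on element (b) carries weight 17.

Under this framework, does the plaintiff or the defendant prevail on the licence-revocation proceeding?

plaintiff

Stage 1 — burden on plaintiff; standard: clear and convincing evidence (weight is at least 71).
    (a): 85 − 13 = 72 ≥ 71 [met]
    (b): 88 − 17 = 71 ≥ 71 [met]
  Stage 1 is satisfied; the onus moves to the defendant.
Stage 2 — burden on defendant; standard: clear and convincing evidence (weight is at least 71).
    (c): 74 − 9 = 65 < 71 [not met]
  Not every element is met, so the defendant fails to carry Stage 2.
So the plaintiff prevails.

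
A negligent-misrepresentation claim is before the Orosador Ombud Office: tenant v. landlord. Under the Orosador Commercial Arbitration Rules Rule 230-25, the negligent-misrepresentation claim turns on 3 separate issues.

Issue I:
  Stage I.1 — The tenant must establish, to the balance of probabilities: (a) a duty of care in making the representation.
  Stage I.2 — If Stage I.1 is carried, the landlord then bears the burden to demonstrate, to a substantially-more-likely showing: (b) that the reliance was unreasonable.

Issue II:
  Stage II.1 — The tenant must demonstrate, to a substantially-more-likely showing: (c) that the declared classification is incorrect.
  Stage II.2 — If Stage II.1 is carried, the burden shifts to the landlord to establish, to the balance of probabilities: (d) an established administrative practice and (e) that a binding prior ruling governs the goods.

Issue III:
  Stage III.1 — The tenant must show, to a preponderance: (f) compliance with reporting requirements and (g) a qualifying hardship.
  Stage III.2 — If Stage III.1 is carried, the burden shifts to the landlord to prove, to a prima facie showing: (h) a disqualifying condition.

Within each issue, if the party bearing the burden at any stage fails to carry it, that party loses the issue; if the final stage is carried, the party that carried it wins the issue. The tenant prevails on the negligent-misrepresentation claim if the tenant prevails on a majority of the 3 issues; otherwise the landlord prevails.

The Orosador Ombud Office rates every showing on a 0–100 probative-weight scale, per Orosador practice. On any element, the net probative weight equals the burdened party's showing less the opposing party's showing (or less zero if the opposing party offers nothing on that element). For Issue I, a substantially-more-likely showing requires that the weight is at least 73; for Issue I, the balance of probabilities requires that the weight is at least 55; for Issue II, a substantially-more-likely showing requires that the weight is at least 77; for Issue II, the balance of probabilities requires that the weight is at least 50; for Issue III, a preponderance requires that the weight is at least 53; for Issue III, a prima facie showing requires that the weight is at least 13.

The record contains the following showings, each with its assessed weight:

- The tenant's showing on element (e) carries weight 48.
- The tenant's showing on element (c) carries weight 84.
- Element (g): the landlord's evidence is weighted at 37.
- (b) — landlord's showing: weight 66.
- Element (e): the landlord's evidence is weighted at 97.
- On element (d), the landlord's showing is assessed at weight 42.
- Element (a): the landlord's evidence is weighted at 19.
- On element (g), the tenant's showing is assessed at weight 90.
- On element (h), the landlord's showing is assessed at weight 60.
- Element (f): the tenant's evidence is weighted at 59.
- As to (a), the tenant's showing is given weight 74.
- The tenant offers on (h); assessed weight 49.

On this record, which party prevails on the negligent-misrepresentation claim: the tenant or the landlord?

tenant

— Issue I —
Stage I.1 (tenant, the balance of probabilities, weight is at least 55): (a) net 74−19=55 ≥ 55 — meets.
  All elements met. The burden passes to the landlord.
Stage I.2 (landlord, a substantially-more-likely showing, weight is at least 73): (b) 66 < 73 — fails.
  Not every element is met, so the landlord fails to carry Stage I.2.
The analysis ends at Stage I.2; the tenant prevails on this issue.
— Issue II —
At Stage II.1 the tenant must meet a substantially-more-likely showing (weight is at least 77): on (c) the weight is 84, which does reach 77, so (c) meets the standard.
  Stage II.1 is satisfied; the onus moves to the landlord.
At Stage II.2 the landlord must meet the balance of probabilities (weight is at least 50): on (d) the weight is 42, which does not reach 50, so (d) does not meet the standard; on (e) the weight is 97 less the opposing 48 gives net 49, which does not reach 50, so (e) does not meet the standard.
  Stage II.2 not carried; the landlord fails its burden.
The analysis ends at Stage II.2; the tenant prevails on this issue.
— Issue III —
At Stage III.1 the tenant must meet a preponderance (weight is at least 53): on (f) the weight is 59, ≥ 53, so (f) meets the standard; on (g) the weight is 90 less the opposing 37 gives net 53, ≥ 53, so (g) meets the standard.
  All elements met. The burden passes to the landlord.
At Stage III.2 the landlord must meet a prima facie showing (weight is at least 13): on (h) the weight is 60 less the opposing 49 gives net 11, < 13, so (h) does not meet the standard.
  Not every element is met, so the landlord fails to carry Stage III.2.
So the tenant prevails on this issue.
Per-issue: Issue I → tenant; Issue II → tenant; Issue III → tenant. The tenant must prevail on a majority of issues; overall, the tenant prevails.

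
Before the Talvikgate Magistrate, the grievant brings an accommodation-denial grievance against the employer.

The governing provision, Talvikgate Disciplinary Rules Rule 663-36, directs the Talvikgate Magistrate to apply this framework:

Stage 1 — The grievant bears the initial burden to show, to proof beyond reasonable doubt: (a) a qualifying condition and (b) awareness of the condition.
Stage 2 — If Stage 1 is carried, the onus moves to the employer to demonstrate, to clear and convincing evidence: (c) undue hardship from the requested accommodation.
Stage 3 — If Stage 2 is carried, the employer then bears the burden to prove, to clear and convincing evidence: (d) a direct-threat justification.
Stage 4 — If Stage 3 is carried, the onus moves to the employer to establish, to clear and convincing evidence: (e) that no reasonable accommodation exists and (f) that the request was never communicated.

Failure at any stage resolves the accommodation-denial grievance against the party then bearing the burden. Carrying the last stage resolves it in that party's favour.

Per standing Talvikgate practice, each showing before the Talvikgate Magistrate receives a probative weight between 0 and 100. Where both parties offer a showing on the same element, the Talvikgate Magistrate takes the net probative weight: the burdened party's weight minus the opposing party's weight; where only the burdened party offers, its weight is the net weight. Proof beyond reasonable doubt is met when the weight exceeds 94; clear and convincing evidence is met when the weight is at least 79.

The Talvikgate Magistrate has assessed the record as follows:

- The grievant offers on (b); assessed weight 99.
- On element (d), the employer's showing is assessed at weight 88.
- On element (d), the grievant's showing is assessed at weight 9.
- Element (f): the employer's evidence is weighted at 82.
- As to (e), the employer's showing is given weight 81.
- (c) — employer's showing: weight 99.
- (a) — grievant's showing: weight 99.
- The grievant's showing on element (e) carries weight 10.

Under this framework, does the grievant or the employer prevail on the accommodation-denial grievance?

grievant

At Stage 1 the grievant must meet proof beyond reasonable doubt (weight exceeds 94): on (a) the weight is 99, which does exceed 94, so (a) meets the standard; on (b) the weight is 99, > 94, so (b) meets the standard.
  Stage 1 carried; the burden shifts to the employer.
At Stage 2 the employer must meet clear and convincing evidence (weight is at least 79): on (c) the weight is 99, ≥ 79, so (c) meets the standard.
  Stage 2 carried; the burden remains with the employer.
At Stage 3 the employer must meet clear and convincing evidence (weight is at least 79): on (d) the weight is 88 less the opposing 9 gives net 79, which does reach 79, so (d) meets the standard.
  Stage 3 is satisfied; the employer continues to bear the burden.
At Stage 4 the employer must meet clear and convincing evidence (weight is at least 79): on (e) the weight is 81 less the opposing 10 gives net 71, which does not reach 79, so (e) does not meet the standard; on (f) the weight is 82, which does reach 79, so (f) meets the standard.
  Stage 4 not carried; the employer fails its burden.
So the grievant prevails.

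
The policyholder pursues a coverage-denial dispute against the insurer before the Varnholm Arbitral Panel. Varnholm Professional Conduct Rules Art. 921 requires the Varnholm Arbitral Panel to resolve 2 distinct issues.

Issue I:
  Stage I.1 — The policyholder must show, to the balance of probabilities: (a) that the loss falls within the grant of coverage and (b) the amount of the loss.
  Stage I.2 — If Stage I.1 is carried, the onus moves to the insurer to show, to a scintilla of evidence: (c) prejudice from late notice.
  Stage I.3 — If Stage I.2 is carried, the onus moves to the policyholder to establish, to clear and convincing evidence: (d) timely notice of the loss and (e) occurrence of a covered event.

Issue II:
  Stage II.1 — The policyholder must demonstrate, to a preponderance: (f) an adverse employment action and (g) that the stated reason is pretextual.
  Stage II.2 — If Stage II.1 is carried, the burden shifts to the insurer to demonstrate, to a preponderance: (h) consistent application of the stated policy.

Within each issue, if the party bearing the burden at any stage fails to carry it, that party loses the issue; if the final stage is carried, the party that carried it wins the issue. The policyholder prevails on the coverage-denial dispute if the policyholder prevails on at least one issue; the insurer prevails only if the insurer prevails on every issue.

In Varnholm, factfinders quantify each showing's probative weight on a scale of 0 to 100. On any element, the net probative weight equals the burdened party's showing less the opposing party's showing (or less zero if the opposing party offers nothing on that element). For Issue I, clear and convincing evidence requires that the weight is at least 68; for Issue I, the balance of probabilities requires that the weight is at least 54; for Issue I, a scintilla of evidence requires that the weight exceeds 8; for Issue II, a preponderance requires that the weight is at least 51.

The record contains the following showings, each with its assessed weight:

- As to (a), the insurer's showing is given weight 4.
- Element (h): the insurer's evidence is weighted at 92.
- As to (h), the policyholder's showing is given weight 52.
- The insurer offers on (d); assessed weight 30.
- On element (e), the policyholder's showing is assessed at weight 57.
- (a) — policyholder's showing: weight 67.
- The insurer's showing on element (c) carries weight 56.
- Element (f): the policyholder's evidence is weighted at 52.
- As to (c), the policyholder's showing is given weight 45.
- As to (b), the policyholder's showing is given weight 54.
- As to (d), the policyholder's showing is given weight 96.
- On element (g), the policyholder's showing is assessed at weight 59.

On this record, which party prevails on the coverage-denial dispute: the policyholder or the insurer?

— Issue I —
At Stage I.1 the policyholder must meet the balance of probabilities (weight is at least 54): on (a) the weight is 67 less the opposing 4 gives net 63, which does reach 54, so (a) meets the standard; on (b) the weight is 54, which does reach 54, so (b) meets the standard.
  The policyholder carries Stage I.1; the insurer now bears the burden.
At Stage I.2 the insurer must meet a scintilla of evidence (weight exceeds 8): on (c) the weight is 56 less the opposing 45 gives net 11, > 8, so (c) meets the standard.
  All elements met. The burden passes to the policyholder.
At Stage I.3 the policyholder must meet clear and convincing evidence (weight is at least 68): on (d) the weight is 96 less the opposing 30 gives net 66, < 68, so (d) does not meet the standard; on (e) the weight is 57, < 68, so (e) does not meet the standard.
  The policyholder does not carry Stage I.3.
The insurer prevails on this issue.
— Issue II —
Stage II.1 (policyholder, a preponderance, weight is at least 51): (f) 52 ≥ 51 — meets; (g) 59 ≥ 51 — meets.
  Stage II.1 carried; the burden shifts to the insurer.
Stage II.2 (insurer, a preponderance, weight is at least 51): (h) net 92−52=40 < 51 — fails.
  The insurer does not carry Stage II.2.
The analysis ends at Stage II.2; the policyholder prevails on this issue.
Per-issue: Issue I → insurer; Issue II → policyholder. The policyholder must prevail on at least one issue; overall, the policyholder prevails.

policyholder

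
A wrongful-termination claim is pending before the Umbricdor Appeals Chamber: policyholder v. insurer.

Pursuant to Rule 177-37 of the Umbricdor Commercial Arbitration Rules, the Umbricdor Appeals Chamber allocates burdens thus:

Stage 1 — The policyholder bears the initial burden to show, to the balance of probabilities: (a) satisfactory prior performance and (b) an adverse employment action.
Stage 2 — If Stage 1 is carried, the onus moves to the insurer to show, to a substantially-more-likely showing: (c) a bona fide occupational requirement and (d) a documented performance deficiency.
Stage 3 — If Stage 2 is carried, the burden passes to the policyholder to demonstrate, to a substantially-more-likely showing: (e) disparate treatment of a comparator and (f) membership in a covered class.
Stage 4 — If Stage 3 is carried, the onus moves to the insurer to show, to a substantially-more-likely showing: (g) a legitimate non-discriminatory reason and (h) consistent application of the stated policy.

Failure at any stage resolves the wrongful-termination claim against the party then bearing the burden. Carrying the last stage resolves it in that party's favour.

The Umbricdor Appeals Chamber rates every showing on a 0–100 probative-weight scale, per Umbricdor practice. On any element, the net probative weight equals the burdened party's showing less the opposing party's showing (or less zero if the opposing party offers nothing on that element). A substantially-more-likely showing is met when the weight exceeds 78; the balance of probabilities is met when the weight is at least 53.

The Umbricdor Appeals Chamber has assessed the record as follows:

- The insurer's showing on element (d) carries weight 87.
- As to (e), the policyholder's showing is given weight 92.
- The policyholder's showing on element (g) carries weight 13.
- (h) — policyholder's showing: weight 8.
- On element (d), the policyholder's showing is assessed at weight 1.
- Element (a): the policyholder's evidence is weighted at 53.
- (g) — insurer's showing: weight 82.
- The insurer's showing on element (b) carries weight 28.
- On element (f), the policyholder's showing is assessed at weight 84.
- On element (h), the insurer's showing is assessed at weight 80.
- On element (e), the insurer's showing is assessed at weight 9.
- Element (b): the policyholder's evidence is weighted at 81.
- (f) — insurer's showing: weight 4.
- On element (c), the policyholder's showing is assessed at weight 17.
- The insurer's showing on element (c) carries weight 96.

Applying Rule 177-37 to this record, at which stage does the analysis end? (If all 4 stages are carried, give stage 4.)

stage 4

Stage 1 — burden on policyholder; standard: the balance of probabilities (weight is at least 53).
    (a): 53 ≥ 53 [met]
    (b): 81 − 28 = 53 ≥ 53 [met]
  All elements met. The burden passes to the insurer.
Stage 2 — burden on insurer; standard: a substantially-more-likely showing (weight exceeds 78).
    (c): 96 − 17 = 79 > 78 [met]
    (d): 87 − 1 = 86 > 78 [met]
  Stage 2 is satisfied; the onus moves to the policyholder.
Stage 3 — burden on policyholder; standard: a substantially-more-likely showing (weight exceeds 78).
    (e): 92 − 9 = 83 > 78 [met]
    (f): 84 − 4 = 80 > 78 [met]
  The policyholder carries Stage 3; the insurer now bears the burden.
Stage 4 — burden on insurer; standard: a substantially-more-likely showing (weight exceeds 78).
    (g): 82 − 13 = 69 ≤ 78 [not met]
    (h): 80 − 8 = 72 ≤ 78 [not met]
  Not every element is met, so the insurer fails to carry Stage 4.
So the policyholder prevails.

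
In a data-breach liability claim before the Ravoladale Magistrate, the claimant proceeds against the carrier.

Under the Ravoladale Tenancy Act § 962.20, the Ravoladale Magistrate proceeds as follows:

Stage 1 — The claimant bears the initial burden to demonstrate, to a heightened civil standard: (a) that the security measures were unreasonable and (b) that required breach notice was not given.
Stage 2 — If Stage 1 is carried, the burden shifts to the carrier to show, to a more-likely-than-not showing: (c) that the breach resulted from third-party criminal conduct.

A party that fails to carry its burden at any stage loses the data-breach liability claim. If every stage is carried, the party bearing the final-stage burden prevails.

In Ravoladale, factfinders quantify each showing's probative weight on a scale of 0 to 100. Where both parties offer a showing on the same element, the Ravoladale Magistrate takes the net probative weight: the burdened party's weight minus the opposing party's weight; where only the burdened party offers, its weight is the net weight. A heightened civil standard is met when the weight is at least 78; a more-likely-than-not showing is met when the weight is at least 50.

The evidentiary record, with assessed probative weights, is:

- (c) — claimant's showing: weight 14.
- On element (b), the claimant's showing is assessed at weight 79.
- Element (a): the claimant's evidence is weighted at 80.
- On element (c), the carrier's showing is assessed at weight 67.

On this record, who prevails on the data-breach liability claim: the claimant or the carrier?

carrier

Stage 1 (claimant, a heightened civil standard, weight is at least 78): (a) 80 ≥ 78 — meets; (b) 79 ≥ 78 — meets.
  Stage 1 carried; the burden shifts to the carrier.
Stage 2 (carrier, a more-likely-than-not showing, weight is at least 50): (c) net 67−14=53 ≥ 50 — meets.
  The carrier carries the last stage.
With every stage satisfied, the carrier prevails.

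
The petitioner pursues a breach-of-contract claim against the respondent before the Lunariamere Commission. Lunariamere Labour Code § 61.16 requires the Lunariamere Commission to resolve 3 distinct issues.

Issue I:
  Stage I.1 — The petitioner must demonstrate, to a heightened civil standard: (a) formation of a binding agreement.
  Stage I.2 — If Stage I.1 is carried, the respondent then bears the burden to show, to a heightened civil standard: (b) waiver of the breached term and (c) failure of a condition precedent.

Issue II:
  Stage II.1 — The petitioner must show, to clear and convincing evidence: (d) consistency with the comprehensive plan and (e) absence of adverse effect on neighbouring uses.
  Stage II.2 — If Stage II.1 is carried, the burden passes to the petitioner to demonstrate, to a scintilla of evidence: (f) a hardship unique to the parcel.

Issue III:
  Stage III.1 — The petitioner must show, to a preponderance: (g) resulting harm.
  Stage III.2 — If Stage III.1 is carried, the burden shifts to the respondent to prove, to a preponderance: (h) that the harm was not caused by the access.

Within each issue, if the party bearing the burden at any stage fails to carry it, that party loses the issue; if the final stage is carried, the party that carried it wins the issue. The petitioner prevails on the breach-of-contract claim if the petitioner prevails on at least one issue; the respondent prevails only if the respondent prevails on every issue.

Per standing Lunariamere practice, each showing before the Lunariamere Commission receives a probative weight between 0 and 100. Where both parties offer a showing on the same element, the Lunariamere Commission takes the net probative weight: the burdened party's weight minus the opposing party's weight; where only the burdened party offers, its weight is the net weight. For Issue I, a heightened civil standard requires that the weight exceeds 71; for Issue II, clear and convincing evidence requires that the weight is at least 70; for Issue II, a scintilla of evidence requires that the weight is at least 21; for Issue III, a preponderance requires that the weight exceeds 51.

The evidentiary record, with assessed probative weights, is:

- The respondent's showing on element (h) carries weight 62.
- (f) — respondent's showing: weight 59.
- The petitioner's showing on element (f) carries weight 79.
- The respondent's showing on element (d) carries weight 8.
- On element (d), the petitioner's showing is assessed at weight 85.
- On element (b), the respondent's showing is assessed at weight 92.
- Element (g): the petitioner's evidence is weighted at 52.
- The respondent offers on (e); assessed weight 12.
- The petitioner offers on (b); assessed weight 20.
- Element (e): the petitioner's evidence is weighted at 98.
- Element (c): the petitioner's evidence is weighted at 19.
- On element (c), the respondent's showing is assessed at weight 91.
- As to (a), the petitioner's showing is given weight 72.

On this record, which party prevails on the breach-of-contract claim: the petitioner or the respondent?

respondent

— Issue I —
Stage I.1 — burden on petitioner; standard: a heightened civil standard (weight exceeds 71).
    (a): 72 > 71 [met]
  Stage I.1 carried; the burden shifts to the respondent.
Stage I.2 — burden on respondent; standard: a heightened civil standard (weight exceeds 71).
    (b): 92 − 20 = 72 > 71 [met]
    (c): 91 − 19 = 72 > 71 [met]
  All elements met at the final stage.
All stages carried — the respondent prevails on this issue.
— Issue II —
Stage II.1 (petitioner, clear and convincing evidence, weight is at least 70): (d) net 85−8=77 ≥ 70 — meets; (e) net 98−12=86 ≥ 70 — meets.
  Stage II.1 is satisfied; the petitioner continues to bear the burden.
Stage II.2 (petitioner, a scintilla of evidence, weight is at least 21): (f) net 79−59=20 < 21 — fails.
  Stage II.2 not carried; the petitioner fails its burden.
The respondent prevails on this issue.
— Issue III —
Stage III.1 (petitioner, a preponderance, weight exceeds 51): (g) 52 > 51 — meets.
  Stage III.1 is satisfied; the onus moves to the respondent.
Stage III.2 (respondent, a preponderance, weight exceeds 51): (h) 62 > 51 — meets.
  All elements met at the final stage.
Every stage carried; the respondent prevails on this issue.
Per-issue: Issue I → respondent; Issue II → respondent; Issue III → respondent. The petitioner must prevail on at least one issue; overall, the respondent prevails.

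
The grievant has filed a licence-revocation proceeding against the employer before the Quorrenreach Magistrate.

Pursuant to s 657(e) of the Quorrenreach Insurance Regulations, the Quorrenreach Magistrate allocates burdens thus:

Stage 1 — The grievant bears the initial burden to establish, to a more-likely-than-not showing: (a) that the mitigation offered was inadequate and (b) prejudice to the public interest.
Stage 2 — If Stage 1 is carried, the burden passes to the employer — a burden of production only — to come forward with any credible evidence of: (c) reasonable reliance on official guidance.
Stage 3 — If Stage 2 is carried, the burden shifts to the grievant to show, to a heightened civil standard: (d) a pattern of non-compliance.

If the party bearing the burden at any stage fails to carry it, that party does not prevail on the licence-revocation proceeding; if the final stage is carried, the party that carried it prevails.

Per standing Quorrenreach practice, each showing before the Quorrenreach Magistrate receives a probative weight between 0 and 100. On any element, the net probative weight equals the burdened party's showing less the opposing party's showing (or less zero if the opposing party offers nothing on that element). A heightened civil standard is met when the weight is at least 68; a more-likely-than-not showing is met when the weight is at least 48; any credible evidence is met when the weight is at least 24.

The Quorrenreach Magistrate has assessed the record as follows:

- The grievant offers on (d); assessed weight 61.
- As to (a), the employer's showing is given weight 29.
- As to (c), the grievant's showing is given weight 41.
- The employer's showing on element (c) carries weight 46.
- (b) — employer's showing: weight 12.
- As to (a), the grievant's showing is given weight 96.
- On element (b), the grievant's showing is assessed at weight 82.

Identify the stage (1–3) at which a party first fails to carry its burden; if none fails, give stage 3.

stage 2

Stage 1 — burden on grievant; standard: a more-likely-than-not showing (weight is at least 48).
    (a): 96 − 29 = 67 ≥ 48 [met]
    (b): 82 − 12 = 70 ≥ 48 [met]
  All elements met. The burden passes to the employer.
Stage 2 — burden on employer; standard: any credible evidence (weight is at least 24).
    (c): 46 − 41 = 5 < 24 [not met]
  Not every element is met, so the employer fails to carry Stage 2.
So the grievant prevails.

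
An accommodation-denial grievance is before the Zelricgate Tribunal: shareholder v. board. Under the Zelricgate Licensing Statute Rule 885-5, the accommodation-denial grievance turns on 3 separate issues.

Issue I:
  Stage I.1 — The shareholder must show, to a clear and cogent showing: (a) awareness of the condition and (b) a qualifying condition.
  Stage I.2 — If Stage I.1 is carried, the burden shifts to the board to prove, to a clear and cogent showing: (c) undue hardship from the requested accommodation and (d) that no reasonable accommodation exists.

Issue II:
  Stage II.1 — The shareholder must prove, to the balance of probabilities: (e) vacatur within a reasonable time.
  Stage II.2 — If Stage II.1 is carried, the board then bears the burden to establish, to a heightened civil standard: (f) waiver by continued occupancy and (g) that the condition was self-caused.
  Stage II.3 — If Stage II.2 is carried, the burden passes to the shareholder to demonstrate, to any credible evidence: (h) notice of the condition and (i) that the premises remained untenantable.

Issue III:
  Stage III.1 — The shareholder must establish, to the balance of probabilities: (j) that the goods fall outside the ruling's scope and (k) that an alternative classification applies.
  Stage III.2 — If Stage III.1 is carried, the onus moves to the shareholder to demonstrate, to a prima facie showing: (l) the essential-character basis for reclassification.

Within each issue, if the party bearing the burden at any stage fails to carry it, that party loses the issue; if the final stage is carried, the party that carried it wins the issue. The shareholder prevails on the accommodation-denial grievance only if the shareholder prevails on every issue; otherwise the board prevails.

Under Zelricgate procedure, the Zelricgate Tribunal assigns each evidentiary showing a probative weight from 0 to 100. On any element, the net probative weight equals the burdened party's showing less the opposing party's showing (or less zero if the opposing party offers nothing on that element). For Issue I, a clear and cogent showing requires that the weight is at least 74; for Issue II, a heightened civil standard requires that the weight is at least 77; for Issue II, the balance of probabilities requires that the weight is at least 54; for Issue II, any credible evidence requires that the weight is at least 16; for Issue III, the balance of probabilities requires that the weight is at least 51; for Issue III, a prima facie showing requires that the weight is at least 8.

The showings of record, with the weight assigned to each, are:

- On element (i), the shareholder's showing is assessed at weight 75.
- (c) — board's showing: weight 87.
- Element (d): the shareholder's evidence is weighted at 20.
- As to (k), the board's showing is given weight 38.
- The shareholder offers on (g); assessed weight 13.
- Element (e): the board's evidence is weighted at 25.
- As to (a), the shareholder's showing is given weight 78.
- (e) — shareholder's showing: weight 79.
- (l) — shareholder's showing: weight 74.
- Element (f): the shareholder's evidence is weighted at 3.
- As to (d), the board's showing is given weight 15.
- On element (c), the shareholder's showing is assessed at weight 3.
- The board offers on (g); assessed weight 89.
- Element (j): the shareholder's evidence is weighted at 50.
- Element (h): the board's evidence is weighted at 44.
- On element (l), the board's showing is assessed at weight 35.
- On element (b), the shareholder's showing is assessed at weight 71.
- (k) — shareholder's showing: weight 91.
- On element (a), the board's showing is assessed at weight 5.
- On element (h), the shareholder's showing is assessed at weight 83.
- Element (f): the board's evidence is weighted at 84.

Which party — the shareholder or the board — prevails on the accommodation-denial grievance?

— Issue I —
Stage I.1 (shareholder, a clear and cogent showing, weight is at least 74): (a) net 78−5=73 < 74 — fails; (b) 71 < 74 — fails.
  Stage I.1 not carried; the shareholder fails its burden.
So the board prevails on this issue.
— Issue II —
At Stage II.1 the shareholder must meet the balance of probabilities (weight is at least 54): on (e) the weight is 79 less the opposing 25 gives net 54, which does reach 54, so (e) meets the standard.
  The shareholder carries Stage II.1; the board now bears the burden.
At Stage II.2 the board must meet a heightened civil standard (weight is at least 77): on (f) the weight is 84 less the opposing 3 gives net 81, ≥ 77, so (f) meets the standard; on (g) the weight is 89 less the opposing 13 gives net 76, which does not reach 77, so (g) does not meet the standard.
  Stage II.2 not carried; the board fails its burden.
The analysis ends at Stage II.2; the shareholder prevails on this issue.
— Issue III —
Stage III.1 (shareholder, the balance of probabilities, weight is at least 51): (j) 50 < 51 — fails; (k) net 91−38=53 ≥ 51 — meets.
  The shareholder does not carry Stage III.1.
So the board prevails on this issue.
Per-issue: Issue I → board; Issue II → shareholder; Issue III → board. The shareholder must prevail on every issue; overall, the board prevails.

board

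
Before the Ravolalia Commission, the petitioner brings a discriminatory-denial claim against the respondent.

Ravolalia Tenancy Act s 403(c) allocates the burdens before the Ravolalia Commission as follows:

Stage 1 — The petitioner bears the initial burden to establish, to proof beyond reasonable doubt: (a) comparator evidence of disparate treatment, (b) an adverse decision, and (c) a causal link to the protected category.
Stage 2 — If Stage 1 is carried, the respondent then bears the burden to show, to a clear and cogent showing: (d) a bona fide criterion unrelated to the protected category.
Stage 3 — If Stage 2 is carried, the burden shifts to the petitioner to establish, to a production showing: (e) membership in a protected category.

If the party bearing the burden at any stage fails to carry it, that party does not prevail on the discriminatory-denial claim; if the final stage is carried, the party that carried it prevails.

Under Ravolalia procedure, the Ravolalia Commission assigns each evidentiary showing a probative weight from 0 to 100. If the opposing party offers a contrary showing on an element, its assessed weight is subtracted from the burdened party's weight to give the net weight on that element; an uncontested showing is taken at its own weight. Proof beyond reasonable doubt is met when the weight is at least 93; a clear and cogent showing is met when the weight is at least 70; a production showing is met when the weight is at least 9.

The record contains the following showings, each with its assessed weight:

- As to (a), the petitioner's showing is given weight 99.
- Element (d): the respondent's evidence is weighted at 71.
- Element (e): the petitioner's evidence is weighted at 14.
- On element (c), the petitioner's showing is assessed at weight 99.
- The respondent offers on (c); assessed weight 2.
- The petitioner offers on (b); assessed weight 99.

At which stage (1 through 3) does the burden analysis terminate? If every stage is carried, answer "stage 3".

Stage 1 (petitioner, proof beyond reasonable doubt, weight is at least 93): (a) 99 ≥ 93 — meets; (b) 99 ≥ 93 — meets; (c) net 99−2=97 ≥ 93 — meets.
  Stage 1 is satisfied; the onus moves to the respondent.
Stage 2 (respondent, a clear and cogent showing, weight is at least 70): (d) 71 ≥ 70 — meets.
  All elements met. The burden passes to the petitioner.
Stage 3 (petitioner, a production showing, weight is at least 9): (e) 14 ≥ 9 — meets.
  All elements met at the final stage.
Every stage carried; the petitioner prevails.

stage 3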